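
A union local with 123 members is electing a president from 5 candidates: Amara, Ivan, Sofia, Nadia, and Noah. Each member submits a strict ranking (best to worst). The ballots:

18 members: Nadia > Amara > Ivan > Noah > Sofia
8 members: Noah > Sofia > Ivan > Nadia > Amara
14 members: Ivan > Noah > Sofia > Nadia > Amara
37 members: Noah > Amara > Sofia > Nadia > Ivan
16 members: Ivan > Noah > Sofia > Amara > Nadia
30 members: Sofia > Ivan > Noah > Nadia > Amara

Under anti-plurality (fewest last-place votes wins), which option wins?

Last-place votes: Amara 52, Ivan 37, Sofia 18, Nadia 16, Noah 0.
Noah is ranked last by the fewest voters, so Noah wins.

Noah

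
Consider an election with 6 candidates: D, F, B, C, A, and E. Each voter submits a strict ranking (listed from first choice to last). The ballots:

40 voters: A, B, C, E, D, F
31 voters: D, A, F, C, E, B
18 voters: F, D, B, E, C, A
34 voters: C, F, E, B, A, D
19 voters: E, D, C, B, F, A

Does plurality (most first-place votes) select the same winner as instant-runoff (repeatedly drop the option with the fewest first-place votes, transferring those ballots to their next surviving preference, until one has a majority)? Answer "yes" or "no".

yes

Plurality — first-place votes: D 31, F 18, B 0, C 34, A 40, E 19. Winner: A.
Instant-runoff — R1 D 31, F 18, B 0, C 34, A 40, E 19 (B out); R2 D 31, F 18, C 34, A 40, E 19 (F out); R3 D 49, C 34, A 40, E 19 (E out); R4 D 68, C 34, A 40 (C out); R5 D 68, A 74 (A winner). Winner: A.
The two methods agree.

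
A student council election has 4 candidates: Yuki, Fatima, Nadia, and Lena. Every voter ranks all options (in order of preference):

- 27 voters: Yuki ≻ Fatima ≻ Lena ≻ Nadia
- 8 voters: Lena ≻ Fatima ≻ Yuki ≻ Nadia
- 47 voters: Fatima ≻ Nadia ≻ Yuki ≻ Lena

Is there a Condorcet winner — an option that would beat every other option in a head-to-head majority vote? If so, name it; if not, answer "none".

Fatima vs Yuki: 55–27 for Fatima.
Fatima vs Nadia: 82–0 for Fatima.
Fatima vs Lena: 74–8 for Fatima.
Fatima beats every other option head-to-head.

Fatima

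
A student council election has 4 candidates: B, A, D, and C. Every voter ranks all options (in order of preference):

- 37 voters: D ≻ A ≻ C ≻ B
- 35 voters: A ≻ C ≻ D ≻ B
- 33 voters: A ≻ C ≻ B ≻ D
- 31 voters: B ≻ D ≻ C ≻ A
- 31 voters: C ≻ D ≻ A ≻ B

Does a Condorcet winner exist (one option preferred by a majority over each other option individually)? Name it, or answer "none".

Checking pairwise contests:
A beats B 136–31.
D beats A 99–68.
C beats D 99–68.
A beats C 105–62.
Every option loses at least one head-to-head, so there is no Condorcet winner.

none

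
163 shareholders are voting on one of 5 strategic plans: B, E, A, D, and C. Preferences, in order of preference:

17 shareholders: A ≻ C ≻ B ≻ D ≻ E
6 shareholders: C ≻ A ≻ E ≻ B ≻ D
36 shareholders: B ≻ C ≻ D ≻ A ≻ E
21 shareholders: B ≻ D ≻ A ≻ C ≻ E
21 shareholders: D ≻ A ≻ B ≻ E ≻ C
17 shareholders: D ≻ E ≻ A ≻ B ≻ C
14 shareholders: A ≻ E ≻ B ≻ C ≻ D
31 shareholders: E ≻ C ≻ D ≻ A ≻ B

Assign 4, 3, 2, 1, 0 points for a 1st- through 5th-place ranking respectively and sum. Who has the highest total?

B: 17·2 + 6·1 + 36·4 + 21·4 + 21·2 + 17·1 + 14·2 + 31·0 = 355
E: 17·0 + 6·2 + 36·0 + 21·0 + 21·1 + 17·3 + 14·3 + 31·4 = 250
A: 17·4 + 6·3 + 36·1 + 21·2 + 21·3 + 17·2 + 14·4 + 31·1 = 348
D: 17·1 + 6·0 + 36·2 + 21·3 + 21·4 + 17·4 + 14·0 + 31·2 = 366
C: 17·3 + 6·4 + 36·3 + 21·1 + 21·0 + 17·0 + 14·1 + 31·3 = 311
D has the highest Borda score (366).

D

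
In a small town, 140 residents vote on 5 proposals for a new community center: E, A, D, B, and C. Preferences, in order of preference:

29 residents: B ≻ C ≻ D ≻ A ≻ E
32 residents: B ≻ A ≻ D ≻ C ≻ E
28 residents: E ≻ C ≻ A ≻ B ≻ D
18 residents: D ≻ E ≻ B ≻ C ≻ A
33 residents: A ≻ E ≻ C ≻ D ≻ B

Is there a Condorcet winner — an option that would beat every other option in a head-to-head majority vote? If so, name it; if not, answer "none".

Checking pairwise contests:
A beats E 94–46.
B beats A 79–61.
A beats D 93–47.
E beats B 79–61.
E beats C 79–61.
Every option loses at least one head-to-head, so there is no Condorcet winner.

none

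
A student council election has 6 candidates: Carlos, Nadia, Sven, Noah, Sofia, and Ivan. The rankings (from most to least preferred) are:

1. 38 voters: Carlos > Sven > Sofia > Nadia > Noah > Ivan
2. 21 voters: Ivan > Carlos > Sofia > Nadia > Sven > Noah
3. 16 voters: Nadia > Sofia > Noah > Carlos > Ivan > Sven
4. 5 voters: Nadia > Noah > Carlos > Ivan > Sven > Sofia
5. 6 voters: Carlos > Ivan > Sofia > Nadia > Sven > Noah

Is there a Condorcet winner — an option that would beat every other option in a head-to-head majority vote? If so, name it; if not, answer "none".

Carlos

Carlos vs Nadia: 65–21 for Carlos.
Carlos vs Sven: 86–0 for Carlos.
Carlos vs Noah: 65–21 for Carlos.
Carlos vs Sofia: 70–16 for Carlos.
Carlos vs Ivan: 65–21 for Carlos.
Carlos beats every other option head-to-head.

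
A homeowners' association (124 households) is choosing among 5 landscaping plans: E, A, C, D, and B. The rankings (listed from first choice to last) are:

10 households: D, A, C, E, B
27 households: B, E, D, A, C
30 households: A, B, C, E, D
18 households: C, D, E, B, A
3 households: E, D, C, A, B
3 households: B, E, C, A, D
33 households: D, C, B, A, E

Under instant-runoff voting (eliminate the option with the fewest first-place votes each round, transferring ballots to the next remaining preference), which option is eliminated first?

E

Round 1: E 3, A 30, C 18, D 43, B 30. Eliminate E.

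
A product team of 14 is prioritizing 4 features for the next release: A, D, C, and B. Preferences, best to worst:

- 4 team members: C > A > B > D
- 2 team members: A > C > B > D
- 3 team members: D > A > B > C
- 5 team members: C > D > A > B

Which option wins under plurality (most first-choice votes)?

First-place votes: A 2, D 3, C 9, B 0.
C has the most first-place votes.

C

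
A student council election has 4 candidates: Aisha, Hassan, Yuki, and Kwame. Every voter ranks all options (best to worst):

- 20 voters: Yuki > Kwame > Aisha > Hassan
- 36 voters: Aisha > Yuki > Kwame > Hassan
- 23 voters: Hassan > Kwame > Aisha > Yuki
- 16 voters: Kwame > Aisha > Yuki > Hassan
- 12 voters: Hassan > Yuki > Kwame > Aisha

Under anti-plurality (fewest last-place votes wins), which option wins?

Last-place votes: Aisha 12, Hassan 72, Yuki 23, Kwame 0.
Kwame is ranked last by the fewest voters, so Kwame wins.

Kwame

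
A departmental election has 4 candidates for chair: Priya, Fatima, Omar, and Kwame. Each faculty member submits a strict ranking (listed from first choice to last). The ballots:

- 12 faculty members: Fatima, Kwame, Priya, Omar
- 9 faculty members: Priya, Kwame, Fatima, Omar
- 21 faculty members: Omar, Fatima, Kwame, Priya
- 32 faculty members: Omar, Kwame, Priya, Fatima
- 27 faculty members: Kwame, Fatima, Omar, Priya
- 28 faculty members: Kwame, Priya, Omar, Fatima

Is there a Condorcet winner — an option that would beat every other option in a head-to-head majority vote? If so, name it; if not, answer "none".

Kwame

Kwame vs Priya: 120–9 for Kwame.
Kwame vs Fatima: 96–33 for Kwame.
Kwame vs Omar: 76–53 for Kwame.
Kwame beats every other option head-to-head.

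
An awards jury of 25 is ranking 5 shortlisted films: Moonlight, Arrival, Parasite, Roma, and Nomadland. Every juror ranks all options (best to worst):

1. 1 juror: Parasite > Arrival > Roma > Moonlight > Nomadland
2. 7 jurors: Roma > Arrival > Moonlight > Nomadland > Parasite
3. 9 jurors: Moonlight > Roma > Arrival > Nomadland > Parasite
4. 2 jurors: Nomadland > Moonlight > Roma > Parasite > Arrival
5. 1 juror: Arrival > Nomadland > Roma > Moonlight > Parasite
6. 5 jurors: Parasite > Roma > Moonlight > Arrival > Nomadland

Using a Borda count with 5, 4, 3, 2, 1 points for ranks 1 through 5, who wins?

Roma

Moonlight: 1·2 + 7·3 + 9·5 + 2·4 + 1·2 + 5·3 = 93
Arrival: 1·4 + 7·4 + 9·3 + 2·1 + 1·5 + 5·2 = 76
Parasite: 1·5 + 7·1 + 9·1 + 2·2 + 1·1 + 5·5 = 51
Roma: 1·3 + 7·5 + 9·4 + 2·3 + 1·3 + 5·4 = 103
Nomadland: 1·1 + 7·2 + 9·2 + 2·5 + 1·4 + 5·1 = 52
Roma has the highest Borda score (103).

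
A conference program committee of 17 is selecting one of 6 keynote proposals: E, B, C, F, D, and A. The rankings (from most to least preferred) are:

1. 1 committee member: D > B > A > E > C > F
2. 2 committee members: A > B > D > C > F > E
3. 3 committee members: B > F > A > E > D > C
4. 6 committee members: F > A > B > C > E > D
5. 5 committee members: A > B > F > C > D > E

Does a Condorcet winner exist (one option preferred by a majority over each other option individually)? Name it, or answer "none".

none

Checking pairwise contests:
B beats E 17–0.
A beats B 13–4.
B beats C 17–0.
B beats F 11–6.
E beats D 9–8.
F beats A 9–8.
Every option loses at least one head-to-head, so there is no Condorcet winner.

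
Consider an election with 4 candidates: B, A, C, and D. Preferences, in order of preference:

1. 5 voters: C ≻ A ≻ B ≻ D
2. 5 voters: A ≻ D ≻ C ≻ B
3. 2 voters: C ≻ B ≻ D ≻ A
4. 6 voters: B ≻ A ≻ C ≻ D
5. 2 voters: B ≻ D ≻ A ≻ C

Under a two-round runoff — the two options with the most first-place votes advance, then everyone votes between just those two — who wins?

Round 1 first-place votes: B 8, A 5, C 7, D 0.
B and C advance.
Runoff: B is preferred to C by 8 voters; C by 12.
C wins the runoff.

C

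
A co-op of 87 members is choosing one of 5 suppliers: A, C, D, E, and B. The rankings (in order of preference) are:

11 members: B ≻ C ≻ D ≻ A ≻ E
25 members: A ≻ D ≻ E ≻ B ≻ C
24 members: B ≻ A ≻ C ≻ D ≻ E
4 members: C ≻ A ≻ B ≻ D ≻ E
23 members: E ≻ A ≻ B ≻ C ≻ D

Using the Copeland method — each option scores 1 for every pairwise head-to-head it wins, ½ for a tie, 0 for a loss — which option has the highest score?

A: beats C, D, E, and B → score 4.
C: beats D; loses to A, E, and B → score 1.
D: beats E; loses to A, C, and B → score 1.
E: beats C and B; loses to A and D → score 2.
B: beats C and D; loses to A and E → score 2.
A has the best pairwise record.

A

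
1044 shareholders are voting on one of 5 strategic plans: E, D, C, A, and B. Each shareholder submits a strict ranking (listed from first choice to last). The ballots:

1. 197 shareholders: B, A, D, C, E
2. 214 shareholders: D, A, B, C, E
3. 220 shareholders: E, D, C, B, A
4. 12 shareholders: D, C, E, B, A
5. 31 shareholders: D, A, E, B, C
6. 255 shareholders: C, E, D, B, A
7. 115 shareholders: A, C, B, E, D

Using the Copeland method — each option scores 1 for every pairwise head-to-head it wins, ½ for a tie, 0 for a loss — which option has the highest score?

D

E: beats D; loses to C, A, and B → score 1.
D: beats C, A, and B; loses to E → score 3.
C: beats E and B; loses to D and A → score 2.
A: beats E and C; loses to D and B → score 2.
B: beats E and A; loses to D and C → score 2.
D has the best pairwise record.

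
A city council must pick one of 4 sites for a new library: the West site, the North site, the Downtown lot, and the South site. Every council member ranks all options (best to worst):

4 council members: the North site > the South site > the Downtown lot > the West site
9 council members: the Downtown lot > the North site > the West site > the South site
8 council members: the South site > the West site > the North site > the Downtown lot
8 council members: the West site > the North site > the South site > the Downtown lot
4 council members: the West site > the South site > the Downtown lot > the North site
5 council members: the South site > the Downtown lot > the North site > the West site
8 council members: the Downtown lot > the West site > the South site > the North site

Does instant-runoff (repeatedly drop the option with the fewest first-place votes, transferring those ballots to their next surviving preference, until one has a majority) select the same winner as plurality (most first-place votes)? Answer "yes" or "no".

no

Instant-runoff — R1 the West site 12, the North site 4, the Downtown lot 17, the South site 13 (the North site out); R2 the West site 12, the Downtown lot 17, the South site 17 (the West site out); R3 the Downtown lot 17, the South site 29 (the South site winner). Winner: the South site.
Plurality — first-place votes: the West site 12, the North site 4, the Downtown lot 17, the South site 13. Winner: the Downtown lot.
The two methods disagree.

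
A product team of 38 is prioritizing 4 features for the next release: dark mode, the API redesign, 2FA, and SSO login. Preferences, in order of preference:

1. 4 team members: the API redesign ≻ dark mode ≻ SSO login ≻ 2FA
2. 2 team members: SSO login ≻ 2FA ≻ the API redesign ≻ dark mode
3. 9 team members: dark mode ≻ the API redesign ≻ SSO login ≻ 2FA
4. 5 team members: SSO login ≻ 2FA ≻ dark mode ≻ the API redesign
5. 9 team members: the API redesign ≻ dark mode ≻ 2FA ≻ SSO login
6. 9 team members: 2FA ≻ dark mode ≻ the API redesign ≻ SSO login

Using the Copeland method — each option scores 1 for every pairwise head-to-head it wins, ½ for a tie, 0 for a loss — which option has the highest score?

dark mode: beats the API redesign, 2FA, and SSO login → score 3.
the API redesign: beats 2FA and SSO login; loses to dark mode → score 2.
2FA: loses to dark mode, the API redesign, and SSO login → score 0.
SSO login: beats 2FA; loses to dark mode and the API redesign → score 1.
dark mode has the best pairwise record.

dark mode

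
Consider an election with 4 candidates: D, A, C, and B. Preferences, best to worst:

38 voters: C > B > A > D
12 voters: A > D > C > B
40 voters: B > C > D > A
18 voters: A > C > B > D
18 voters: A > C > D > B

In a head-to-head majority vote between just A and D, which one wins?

A

Voters preferring A to D: 86; preferring D to A: 40.
A wins the head-to-head.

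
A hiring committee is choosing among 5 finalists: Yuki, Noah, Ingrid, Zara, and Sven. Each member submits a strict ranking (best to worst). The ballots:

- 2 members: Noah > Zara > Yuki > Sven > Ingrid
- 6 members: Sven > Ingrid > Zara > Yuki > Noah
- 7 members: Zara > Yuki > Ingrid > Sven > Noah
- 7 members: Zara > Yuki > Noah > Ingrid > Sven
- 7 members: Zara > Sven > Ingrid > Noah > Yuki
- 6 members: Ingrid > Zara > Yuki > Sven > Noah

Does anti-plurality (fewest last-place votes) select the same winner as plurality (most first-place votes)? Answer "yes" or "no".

yes

Anti-plurality — last-place votes: Yuki 7, Noah 19, Ingrid 2, Zara 0, Sven 7. Winner: Zara.
Plurality — first-place votes: Yuki 0, Noah 2, Ingrid 6, Zara 21, Sven 6. Winner: Zara.
The two methods agree.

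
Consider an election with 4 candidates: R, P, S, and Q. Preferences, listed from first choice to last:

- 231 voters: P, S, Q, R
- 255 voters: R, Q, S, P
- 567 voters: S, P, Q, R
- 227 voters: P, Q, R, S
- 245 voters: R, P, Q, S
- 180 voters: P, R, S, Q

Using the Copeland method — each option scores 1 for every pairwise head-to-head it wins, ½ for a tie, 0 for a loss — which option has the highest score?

R: beats S; loses to P and Q → score 1.
P: beats R, S, and Q → score 3.
S: beats Q; loses to R and P → score 1.
Q: beats R; loses to P and S → score 1.
P has the best pairwise record.

P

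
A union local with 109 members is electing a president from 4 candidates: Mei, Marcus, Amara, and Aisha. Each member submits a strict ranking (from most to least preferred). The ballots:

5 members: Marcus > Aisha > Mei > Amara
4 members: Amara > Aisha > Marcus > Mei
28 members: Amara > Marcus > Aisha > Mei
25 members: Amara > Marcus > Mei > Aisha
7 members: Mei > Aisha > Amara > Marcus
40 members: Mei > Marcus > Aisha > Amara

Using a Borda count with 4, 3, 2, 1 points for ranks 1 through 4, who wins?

Marcus

Mei: 5·2 + 4·1 + 28·1 + 25·2 + 7·4 + 40·4 = 280
Marcus: 5·4 + 4·2 + 28·3 + 25·3 + 7·1 + 40·3 = 314
Amara: 5·1 + 4·4 + 28·4 + 25·4 + 7·2 + 40·1 = 287
Aisha: 5·3 + 4·3 + 28·2 + 25·1 + 7·3 + 40·2 = 209
Marcus has the highest Borda score (314).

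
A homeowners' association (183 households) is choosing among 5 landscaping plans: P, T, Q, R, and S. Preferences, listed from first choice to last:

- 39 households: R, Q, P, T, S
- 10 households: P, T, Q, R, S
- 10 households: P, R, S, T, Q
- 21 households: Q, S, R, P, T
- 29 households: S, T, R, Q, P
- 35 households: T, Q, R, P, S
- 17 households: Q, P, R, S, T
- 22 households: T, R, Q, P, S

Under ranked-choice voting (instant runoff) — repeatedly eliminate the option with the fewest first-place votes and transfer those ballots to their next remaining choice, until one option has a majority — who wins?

Round 1: P 20, T 57, Q 38, R 39, S 29. Eliminate P.
Round 2: T 67, Q 38, R 49, S 29. Eliminate S.
Round 3: T 96, Q 38, R 49. T has a majority.

T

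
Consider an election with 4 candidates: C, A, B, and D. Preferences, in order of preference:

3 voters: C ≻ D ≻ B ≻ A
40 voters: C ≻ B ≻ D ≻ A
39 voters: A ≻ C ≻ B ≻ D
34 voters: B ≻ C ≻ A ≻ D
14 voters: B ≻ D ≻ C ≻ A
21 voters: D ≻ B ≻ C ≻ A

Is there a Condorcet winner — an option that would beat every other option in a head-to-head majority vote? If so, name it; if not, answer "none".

C

C vs A: 112–39 for C.
C vs B: 82–69 for C.
C vs D: 116–35 for C.
C beats every other option head-to-head.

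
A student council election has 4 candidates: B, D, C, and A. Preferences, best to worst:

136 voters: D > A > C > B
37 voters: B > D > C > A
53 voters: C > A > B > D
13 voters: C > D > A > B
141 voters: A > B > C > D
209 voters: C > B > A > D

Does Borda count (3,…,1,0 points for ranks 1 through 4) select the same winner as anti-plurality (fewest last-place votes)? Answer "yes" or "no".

Borda — scores: B 864, D 508, C 1139, A 1023. Winner: C.
Anti-plurality — last-place votes: B 149, D 403, C 0, A 37. Winner: C.
The two methods agree.

yes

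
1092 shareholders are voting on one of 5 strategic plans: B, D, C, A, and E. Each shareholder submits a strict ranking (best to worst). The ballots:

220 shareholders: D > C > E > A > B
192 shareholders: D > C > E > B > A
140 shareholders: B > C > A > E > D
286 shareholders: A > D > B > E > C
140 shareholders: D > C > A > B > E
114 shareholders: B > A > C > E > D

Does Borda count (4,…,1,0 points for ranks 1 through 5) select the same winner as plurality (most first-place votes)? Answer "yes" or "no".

Borda — scores: B 1920, D 3066, C 2304, A 2266, E 1364. Winner: D.
Plurality — first-place votes: B 254, D 552, C 0, A 286, E 0. Winner: D.
The two methods agree.

yes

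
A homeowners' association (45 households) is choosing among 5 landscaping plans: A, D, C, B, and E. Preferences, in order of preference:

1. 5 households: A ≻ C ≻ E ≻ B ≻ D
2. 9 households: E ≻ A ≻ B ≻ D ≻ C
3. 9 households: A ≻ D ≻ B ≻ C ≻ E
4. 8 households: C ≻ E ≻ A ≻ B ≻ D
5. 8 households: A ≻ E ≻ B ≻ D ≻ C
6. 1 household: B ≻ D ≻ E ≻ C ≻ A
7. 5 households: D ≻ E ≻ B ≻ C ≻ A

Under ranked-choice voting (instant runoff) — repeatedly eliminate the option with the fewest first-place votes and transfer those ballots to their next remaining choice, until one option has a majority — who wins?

E

Round 1: A 22, D 5, C 8, B 1, E 9. Eliminate B.
Round 2: A 22, D 6, C 8, E 9. Eliminate D.
Round 3: A 22, C 8, E 15. Eliminate C.
Round 4: A 22, E 23. E has a majority.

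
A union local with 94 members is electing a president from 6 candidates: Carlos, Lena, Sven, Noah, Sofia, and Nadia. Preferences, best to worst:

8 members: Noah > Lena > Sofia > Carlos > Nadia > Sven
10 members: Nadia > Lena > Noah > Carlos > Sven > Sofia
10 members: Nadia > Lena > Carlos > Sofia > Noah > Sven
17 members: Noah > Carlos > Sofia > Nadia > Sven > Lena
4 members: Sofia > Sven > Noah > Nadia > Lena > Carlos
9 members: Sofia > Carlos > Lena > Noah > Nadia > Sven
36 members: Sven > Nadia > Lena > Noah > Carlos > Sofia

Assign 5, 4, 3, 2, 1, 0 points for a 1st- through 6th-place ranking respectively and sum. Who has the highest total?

Carlos: 8·2 + 10·2 + 10·3 + 17·4 + 4·0 + 9·4 + 36·1 = 206
Lena: 8·4 + 10·4 + 10·4 + 17·0 + 4·1 + 9·3 + 36·3 = 251
Sven: 8·0 + 10·1 + 10·0 + 17·1 + 4·4 + 9·0 + 36·5 = 223
Noah: 8·5 + 10·3 + 10·1 + 17·5 + 4·3 + 9·2 + 36·2 = 267
Sofia: 8·3 + 10·0 + 10·2 + 17·3 + 4·5 + 9·5 + 36·0 = 160
Nadia: 8·1 + 10·5 + 10·5 + 17·2 + 4·2 + 9·1 + 36·4 = 303
Nadia has the highest Borda score (303).

Nadia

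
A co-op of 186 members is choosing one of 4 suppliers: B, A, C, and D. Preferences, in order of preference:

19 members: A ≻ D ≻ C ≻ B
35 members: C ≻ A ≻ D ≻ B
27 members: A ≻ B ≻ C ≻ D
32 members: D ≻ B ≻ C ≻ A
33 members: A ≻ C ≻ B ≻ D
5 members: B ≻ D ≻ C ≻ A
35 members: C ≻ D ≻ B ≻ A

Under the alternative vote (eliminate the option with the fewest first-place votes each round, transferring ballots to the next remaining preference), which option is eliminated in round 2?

Round 1: B 5, A 79, C 70, D 32. Eliminate B.
Round 2: A 79, C 70, D 37. Eliminate D.

D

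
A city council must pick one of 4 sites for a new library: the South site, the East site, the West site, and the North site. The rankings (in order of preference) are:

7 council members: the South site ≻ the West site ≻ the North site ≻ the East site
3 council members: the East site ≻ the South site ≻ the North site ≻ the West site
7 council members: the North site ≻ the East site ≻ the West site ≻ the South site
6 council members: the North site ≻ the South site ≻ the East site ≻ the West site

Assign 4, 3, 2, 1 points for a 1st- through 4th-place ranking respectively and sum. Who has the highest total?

the North site

the South site: 7·4 + 3·3 + 7·1 + 6·3 = 62
the East site: 7·1 + 3·4 + 7·3 + 6·2 = 52
the West site: 7·3 + 3·1 + 7·2 + 6·1 = 44
the North site: 7·2 + 3·2 + 7·4 + 6·4 = 72
the North site has the highest Borda score (72).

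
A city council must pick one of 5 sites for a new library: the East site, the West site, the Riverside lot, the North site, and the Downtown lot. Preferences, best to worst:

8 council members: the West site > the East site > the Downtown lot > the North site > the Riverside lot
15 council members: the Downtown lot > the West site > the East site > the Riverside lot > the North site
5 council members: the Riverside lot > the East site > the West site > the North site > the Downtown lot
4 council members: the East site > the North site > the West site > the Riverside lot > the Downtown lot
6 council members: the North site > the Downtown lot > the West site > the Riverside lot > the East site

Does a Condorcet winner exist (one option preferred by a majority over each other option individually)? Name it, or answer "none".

the Downtown lot vs the East site: 21–17 for the Downtown lot.
the Downtown lot vs the West site: 21–17 for the Downtown lot.
the Downtown lot vs the Riverside lot: 29–9 for the Downtown lot.
the Downtown lot vs the North site: 23–15 for the Downtown lot.
the Downtown lot beats every other option head-to-head.

the Downtown lot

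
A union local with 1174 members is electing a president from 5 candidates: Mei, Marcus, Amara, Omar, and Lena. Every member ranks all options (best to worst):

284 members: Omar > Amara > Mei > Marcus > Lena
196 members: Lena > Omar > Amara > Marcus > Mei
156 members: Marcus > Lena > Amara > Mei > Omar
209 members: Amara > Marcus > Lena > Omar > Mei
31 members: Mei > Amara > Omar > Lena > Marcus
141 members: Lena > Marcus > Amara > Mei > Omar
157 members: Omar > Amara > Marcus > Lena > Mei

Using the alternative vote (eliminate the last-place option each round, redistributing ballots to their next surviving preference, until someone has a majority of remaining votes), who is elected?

Lena

Round 1: Mei 31, Marcus 156, Amara 209, Omar 441, Lena 337. Eliminate Mei.
Round 2: Marcus 156, Amara 240, Omar 441, Lena 337. Eliminate Marcus.
Round 3: Amara 240, Omar 441, Lena 493. Eliminate Amara.
Round 4: Omar 472, Lena 702. Lena has a majority.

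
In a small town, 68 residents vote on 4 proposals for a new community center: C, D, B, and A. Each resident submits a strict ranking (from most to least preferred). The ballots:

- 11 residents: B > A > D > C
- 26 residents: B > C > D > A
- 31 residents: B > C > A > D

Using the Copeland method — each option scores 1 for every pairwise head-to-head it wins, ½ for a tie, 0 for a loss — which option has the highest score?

B

C: beats D and A; loses to B → score 2.
D: loses to C, B, and A → score 0.
B: beats C, D, and A → score 3.
A: beats D; loses to C and B → score 1.
B has the best pairwise record.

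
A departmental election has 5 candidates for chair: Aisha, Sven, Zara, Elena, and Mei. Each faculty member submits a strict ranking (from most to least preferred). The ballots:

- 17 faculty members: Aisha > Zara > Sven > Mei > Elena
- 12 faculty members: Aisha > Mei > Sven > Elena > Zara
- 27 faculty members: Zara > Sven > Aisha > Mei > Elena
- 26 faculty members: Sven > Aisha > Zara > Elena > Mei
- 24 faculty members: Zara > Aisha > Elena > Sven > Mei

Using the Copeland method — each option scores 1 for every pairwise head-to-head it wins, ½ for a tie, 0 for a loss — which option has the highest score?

Aisha: beats Zara, Elena, and Mei; ties Sven → score 3.5.
Sven: beats Elena and Mei; ties Aisha; loses to Zara → score 2.5.
Zara: beats Sven, Elena, and Mei; loses to Aisha → score 3.
Elena: loses to Aisha, Sven, Zara, and Mei → score 0.
Mei: beats Elena; loses to Aisha, Sven, and Zara → score 1.
Aisha has the best pairwise record.

Aisha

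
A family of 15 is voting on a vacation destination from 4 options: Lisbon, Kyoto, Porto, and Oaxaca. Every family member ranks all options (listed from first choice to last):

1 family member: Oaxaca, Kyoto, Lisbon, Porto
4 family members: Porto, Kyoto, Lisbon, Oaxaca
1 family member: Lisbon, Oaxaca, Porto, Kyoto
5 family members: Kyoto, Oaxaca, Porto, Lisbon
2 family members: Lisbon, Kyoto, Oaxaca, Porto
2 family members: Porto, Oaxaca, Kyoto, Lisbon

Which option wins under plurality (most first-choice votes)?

First-place votes: Lisbon 3, Kyoto 5, Porto 6, Oaxaca 1.
Porto has the most first-place votes.

Porto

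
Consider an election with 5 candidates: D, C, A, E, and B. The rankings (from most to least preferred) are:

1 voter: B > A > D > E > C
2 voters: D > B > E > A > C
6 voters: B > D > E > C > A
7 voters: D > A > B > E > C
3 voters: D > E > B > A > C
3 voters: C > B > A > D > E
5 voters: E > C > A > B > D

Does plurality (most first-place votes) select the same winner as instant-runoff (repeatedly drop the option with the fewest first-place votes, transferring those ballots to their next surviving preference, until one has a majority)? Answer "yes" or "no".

no

Plurality — first-place votes: D 12, C 3, A 0, E 5, B 7. Winner: D.
Instant-runoff — R1 D 12, C 3, A 0, E 5, B 7 (A out); R2 D 12, C 3, E 5, B 7 (C out); R3 D 12, E 5, B 10 (E out); R4 D 12, B 15 (B winner). Winner: B.
The two methods disagree.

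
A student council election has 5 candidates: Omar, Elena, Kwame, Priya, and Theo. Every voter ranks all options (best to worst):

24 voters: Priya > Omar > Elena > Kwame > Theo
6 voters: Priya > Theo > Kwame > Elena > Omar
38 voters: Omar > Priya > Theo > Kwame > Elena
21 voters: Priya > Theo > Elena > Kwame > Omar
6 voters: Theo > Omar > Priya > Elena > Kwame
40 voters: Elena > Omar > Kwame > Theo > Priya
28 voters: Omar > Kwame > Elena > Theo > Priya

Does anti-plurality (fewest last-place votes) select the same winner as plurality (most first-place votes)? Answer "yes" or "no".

no

Anti-plurality — last-place votes: Omar 27, Elena 38, Kwame 6, Priya 68, Theo 24. Winner: Kwame.
Plurality — first-place votes: Omar 66, Elena 40, Kwame 0, Priya 51, Theo 6. Winner: Omar.
The two methods disagree.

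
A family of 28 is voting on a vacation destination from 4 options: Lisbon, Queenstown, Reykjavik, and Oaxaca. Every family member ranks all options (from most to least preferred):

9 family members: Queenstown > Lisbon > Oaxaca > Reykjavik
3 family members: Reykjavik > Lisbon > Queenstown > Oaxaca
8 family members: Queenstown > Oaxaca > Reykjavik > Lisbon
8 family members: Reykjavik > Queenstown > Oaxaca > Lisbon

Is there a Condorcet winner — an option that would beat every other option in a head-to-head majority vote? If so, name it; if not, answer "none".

Queenstown

Queenstown vs Lisbon: 25–3 for Queenstown.
Queenstown vs Reykjavik: 17–11 for Queenstown.
Queenstown vs Oaxaca: 28–0 for Queenstown.
Queenstown beats every other option head-to-head.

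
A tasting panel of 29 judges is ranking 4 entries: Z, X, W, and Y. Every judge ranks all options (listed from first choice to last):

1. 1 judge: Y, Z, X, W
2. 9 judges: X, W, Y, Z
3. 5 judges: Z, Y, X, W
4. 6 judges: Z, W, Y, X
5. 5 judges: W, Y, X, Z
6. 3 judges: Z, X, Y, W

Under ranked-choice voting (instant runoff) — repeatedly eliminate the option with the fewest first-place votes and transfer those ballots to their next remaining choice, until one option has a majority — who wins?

Z

Round 1: Z 14, X 9, W 5, Y 1. Eliminate Y.
Round 2: Z 15, X 9, W 5. Z has a majority.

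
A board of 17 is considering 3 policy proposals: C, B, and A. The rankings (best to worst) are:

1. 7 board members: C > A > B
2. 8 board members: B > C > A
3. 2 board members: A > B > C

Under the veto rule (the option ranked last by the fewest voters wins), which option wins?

Last-place votes: C 2, B 7, A 8.
C is ranked last by the fewest voters, so C wins.

C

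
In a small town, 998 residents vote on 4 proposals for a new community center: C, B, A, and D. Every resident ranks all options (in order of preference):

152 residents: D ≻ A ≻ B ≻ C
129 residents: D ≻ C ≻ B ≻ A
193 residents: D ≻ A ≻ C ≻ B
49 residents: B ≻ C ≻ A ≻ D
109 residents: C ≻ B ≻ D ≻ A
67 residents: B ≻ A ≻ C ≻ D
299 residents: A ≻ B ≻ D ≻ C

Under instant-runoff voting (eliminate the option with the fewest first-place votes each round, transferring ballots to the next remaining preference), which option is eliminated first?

C

Round 1: C 109, B 116, A 299, D 474. Eliminate C.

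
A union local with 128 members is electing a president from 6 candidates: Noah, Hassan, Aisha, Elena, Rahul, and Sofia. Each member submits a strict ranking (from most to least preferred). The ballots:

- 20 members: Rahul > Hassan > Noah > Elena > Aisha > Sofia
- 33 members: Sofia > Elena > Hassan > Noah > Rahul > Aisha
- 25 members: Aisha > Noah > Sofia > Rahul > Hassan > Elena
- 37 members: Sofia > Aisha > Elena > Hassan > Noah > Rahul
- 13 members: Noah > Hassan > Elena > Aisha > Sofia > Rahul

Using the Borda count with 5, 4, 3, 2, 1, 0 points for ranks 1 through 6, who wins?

Noah: 20·3 + 33·2 + 25·4 + 37·1 + 13·5 = 328
Hassan: 20·4 + 33·3 + 25·1 + 37·2 + 13·4 = 330
Aisha: 20·1 + 33·0 + 25·5 + 37·4 + 13·2 = 319
Elena: 20·2 + 33·4 + 25·0 + 37·3 + 13·3 = 322
Rahul: 20·5 + 33·1 + 25·2 + 37·0 + 13·0 = 183
Sofia: 20·0 + 33·5 + 25·3 + 37·5 + 13·1 = 438
Sofia has the highest Borda score (438).

Sofia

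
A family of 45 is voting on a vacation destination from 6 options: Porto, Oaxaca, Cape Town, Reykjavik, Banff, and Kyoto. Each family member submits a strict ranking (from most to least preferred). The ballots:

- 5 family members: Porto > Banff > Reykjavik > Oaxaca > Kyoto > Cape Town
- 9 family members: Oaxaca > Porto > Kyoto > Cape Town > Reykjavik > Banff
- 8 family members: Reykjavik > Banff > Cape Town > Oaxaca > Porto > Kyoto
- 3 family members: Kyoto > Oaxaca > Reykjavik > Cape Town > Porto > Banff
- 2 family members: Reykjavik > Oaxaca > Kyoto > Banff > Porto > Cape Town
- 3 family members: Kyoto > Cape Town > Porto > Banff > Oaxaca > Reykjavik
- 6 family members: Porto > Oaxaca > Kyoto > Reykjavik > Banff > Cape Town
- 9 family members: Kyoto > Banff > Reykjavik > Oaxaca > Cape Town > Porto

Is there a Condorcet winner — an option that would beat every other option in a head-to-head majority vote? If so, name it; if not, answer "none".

none

Checking pairwise contests:
Oaxaca beats Porto 31–14.
Reykjavik beats Oaxaca 24–21.
Oaxaca beats Cape Town 34–11.
Porto beats Reykjavik 23–22.
Porto beats Banff 26–19.
Porto beats Kyoto 28–17.
Every option loses at least one head-to-head, so there is no Condorcet winner.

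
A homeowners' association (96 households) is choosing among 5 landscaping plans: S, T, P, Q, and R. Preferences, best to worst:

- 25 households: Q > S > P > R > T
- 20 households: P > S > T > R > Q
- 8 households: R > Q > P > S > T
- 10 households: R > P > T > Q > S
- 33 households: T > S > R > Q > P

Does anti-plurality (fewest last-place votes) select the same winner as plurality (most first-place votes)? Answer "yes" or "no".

no

Anti-plurality — last-place votes: S 10, T 33, P 33, Q 20, R 0. Winner: R.
Plurality — first-place votes: S 0, T 33, P 20, Q 25, R 18. Winner: T.
The two methods disagree.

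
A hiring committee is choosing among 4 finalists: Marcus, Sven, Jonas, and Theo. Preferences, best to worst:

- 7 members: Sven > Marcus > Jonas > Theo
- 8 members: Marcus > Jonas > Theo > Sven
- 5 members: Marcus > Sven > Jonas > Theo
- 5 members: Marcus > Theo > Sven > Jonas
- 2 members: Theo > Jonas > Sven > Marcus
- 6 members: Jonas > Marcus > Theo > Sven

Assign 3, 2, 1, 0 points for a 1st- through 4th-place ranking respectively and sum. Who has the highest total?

Marcus: 7·2 + 8·3 + 5·3 + 5·3 + 2·0 + 6·2 = 80
Sven: 7·3 + 8·0 + 5·2 + 5·1 + 2·1 + 6·0 = 38
Jonas: 7·1 + 8·2 + 5·1 + 5·0 + 2·2 + 6·3 = 50
Theo: 7·0 + 8·1 + 5·0 + 5·2 + 2·3 + 6·1 = 30
Marcus has the highest Borda score (80).

Marcus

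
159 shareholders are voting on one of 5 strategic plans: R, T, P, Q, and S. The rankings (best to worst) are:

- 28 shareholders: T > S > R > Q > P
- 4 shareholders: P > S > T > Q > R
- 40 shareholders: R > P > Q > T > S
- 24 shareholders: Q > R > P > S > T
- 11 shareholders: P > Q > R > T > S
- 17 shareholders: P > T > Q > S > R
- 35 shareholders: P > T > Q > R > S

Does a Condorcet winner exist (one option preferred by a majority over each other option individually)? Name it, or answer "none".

Checking pairwise contests:
T beats R 84–75.
P beats T 131–28.
R beats P 92–67.
T beats Q 84–75.
R beats S 110–49.
Every option loses at least one head-to-head, so there is no Condorcet winner.

none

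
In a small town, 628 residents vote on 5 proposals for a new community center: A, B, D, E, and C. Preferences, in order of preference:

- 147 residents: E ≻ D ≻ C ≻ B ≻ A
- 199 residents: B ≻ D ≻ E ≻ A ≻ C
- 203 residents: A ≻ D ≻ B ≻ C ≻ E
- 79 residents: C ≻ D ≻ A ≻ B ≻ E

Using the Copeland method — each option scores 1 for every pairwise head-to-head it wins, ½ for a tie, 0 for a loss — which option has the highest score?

D

A: beats C; loses to B, D, and E → score 1.
B: beats A, E, and C; loses to D → score 3.
D: beats A, B, E, and C → score 4.
E: beats A and C; loses to B and D → score 2.
C: loses to A, B, D, and E → score 0.
D has the best pairwise record.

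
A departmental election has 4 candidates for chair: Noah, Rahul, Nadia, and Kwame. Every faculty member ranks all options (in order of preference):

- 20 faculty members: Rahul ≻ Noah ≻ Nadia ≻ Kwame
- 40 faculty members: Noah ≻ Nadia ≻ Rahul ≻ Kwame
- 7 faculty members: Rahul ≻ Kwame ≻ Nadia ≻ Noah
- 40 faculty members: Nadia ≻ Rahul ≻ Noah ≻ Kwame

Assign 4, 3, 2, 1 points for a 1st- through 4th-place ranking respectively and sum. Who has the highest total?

Nadia

Noah: 20·3 + 40·4 + 7·1 + 40·2 = 307
Rahul: 20·4 + 40·2 + 7·4 + 40·3 = 308
Nadia: 20·2 + 40·3 + 7·2 + 40·4 = 334
Kwame: 20·1 + 40·1 + 7·3 + 40·1 = 121
Nadia has the highest Borda score (334).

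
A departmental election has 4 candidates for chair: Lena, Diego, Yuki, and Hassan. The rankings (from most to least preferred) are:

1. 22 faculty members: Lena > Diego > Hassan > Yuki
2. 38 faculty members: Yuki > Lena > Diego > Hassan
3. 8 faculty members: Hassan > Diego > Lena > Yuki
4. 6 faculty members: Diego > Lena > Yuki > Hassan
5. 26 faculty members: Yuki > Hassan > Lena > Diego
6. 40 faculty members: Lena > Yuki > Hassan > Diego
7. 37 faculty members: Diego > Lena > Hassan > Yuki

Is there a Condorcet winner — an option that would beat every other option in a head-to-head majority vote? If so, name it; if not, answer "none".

Lena

Lena vs Diego: 126–51 for Lena.
Lena vs Yuki: 113–64 for Lena.
Lena vs Hassan: 143–34 for Lena.
Lena beats every other option head-to-head.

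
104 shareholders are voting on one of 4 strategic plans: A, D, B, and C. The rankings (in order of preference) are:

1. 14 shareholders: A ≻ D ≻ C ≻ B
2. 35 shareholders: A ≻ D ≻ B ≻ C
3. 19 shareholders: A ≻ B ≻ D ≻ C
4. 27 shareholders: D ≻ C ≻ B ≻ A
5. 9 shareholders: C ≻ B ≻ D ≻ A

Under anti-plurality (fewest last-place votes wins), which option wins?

Last-place votes: A 36, D 0, B 14, C 54.
D is ranked last by the fewest voters, so D wins.

D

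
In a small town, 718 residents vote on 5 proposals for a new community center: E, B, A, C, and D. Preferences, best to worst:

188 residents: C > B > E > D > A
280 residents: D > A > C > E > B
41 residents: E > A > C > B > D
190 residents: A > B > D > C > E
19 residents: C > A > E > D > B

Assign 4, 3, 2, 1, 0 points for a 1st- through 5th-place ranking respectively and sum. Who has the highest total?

A

E: 188·2 + 280·1 + 41·4 + 190·0 + 19·2 = 858
B: 188·3 + 280·0 + 41·1 + 190·3 + 19·0 = 1175
A: 188·0 + 280·3 + 41·3 + 190·4 + 19·3 = 1780
C: 188·4 + 280·2 + 41·2 + 190·1 + 19·4 = 1660
D: 188·1 + 280·4 + 41·0 + 190·2 + 19·1 = 1707
A has the highest Borda score (1780).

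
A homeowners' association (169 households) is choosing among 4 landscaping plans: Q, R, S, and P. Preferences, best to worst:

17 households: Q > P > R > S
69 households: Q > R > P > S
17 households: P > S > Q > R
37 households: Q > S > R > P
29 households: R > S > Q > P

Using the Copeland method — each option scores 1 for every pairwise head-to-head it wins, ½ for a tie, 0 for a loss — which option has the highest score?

Q

Q: beats R, S, and P → score 3.
R: beats S and P; loses to Q → score 2.
S: loses to Q, R, and P → score 0.
P: beats S; loses to Q and R → score 1.
Q has the best pairwise record.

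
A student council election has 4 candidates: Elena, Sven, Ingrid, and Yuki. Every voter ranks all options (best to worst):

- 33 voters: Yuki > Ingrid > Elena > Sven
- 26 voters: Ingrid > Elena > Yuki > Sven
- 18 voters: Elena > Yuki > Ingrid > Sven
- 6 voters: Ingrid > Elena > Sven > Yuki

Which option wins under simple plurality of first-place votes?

Yuki

First-place votes: Elena 18, Sven 0, Ingrid 32, Yuki 33.
Yuki has the most first-place votes.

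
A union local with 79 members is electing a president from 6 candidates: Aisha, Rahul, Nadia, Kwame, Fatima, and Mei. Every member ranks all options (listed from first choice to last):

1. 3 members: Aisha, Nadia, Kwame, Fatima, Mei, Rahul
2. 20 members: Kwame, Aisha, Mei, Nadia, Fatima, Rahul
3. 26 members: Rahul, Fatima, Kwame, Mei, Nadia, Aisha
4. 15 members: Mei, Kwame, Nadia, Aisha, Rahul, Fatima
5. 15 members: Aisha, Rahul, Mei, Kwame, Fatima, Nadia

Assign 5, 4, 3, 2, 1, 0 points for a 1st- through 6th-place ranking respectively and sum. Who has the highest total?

Aisha: 3·5 + 20·4 + 26·0 + 15·2 + 15·5 = 200
Rahul: 3·0 + 20·0 + 26·5 + 15·1 + 15·4 = 205
Nadia: 3·4 + 20·2 + 26·1 + 15·3 + 15·0 = 123
Kwame: 3·3 + 20·5 + 26·3 + 15·4 + 15·2 = 277
Fatima: 3·2 + 20·1 + 26·4 + 15·0 + 15·1 = 145
Mei: 3·1 + 20·3 + 26·2 + 15·5 + 15·3 = 235
Kwame has the highest Borda score (277).

Kwame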